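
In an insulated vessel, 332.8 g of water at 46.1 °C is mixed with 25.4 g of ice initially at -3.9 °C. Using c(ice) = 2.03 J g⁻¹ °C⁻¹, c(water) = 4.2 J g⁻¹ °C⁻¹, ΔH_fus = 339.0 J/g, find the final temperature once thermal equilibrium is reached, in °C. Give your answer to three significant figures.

T_f = 37.0 °C

Heat to bring ice to 0 °C and melt it: q₁ = 25.4×2.03×3.9 + 25.4×339.0 = 8811.7 J
Heat the water can supply cooling to 0 °C: 332.8×4.2×46.1 = 64436.7 J > q₁, so all ice melts.
Energy balance: 332.8×4.2×(46.1 − T) = 8811.7 + 25.4×4.2×(T − 0)
1397.76(46.1 − T) = 8811.7 + 106.68 T
64436.7 − 8811.7 = 1504.44 T
T = 55625.0 / 1504.44 = 36.97 °C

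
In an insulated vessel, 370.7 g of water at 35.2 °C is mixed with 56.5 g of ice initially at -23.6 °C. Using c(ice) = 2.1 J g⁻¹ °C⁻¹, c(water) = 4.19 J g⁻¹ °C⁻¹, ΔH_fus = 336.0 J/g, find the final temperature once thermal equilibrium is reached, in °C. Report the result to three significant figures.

T_f = 18.4 °C

Heat to bring ice to 0 °C and melt it: q₁ = 56.5×2.1×23.6 + 56.5×336.0 = 21784 J
Heat the water can supply cooling to 0 °C: 370.7×4.19×35.2 = 54673.8 J > q₁, so all ice melts.
Energy balance: 370.7×4.19×(35.2 − T) = 21784 + 56.5×4.19×(T − 0)
1553.233(35.2 − T) = 21784 + 236.735 T
54673.8 − 21784 = 1789.968 T
T = 32889.8 / 1789.968 = 18.37 °C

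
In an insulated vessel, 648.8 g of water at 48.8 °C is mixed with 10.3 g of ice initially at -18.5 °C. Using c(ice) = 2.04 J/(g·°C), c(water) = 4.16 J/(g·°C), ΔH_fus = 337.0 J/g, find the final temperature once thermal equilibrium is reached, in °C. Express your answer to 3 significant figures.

T_f = 46.6 °C

Heat to bring ice to 0 °C and melt it: q₁ = 10.3×2.04×18.5 + 10.3×337.0 = 3859.8 J
Heat the water can supply cooling to 0 °C: 648.8×4.16×48.8 = 131712 J > q₁, so all ice melts.
Energy balance: 648.8×4.16×(48.8 − T) = 3859.8 + 10.3×4.16×(T − 0)
2699.008(48.8 − T) = 3859.8 + 42.848 T
131712 − 3859.8 = 2741.856 T
T = 127852.2 / 2741.856 = 46.63 °C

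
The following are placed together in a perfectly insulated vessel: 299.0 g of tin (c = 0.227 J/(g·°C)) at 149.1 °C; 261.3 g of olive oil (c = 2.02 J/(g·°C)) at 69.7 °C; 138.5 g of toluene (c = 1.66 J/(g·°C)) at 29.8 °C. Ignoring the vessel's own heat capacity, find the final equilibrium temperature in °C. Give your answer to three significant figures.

Σ mᵢcᵢ(T − Tᵢ) = 0  ⇒  T = Σ mᵢcᵢTᵢ / Σ mᵢcᵢ
Σ mᵢcᵢ = 299.0×0.227 + 261.3×2.02 + 138.5×1.66 = 825.609
Σ mᵢcᵢTᵢ = 67.873×149.1 + 527.826×69.7 + 229.91×29.8 = 53761
T = 53761 / 825.609 = 65.12 °C

T_f = 65.1 °C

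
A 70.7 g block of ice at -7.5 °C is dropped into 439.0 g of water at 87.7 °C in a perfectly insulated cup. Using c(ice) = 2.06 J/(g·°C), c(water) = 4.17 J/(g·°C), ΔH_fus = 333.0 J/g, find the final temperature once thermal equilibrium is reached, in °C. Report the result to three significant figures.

Heat to bring ice to 0 °C and melt it: q₁ = 70.7×2.06×7.5 + 70.7×333.0 = 24635 J
Heat the water can supply cooling to 0 °C: 439.0×4.17×87.7 = 160546 J > q₁, so all ice melts.
Energy balance: 439.0×4.17×(87.7 − T) = 24635 + 70.7×4.17×(T − 0)
1830.63(87.7 − T) = 24635 + 294.819 T
160546 − 24635 = 2125.449 T
T = 135911 / 2125.449 = 63.94 °C

T_f = 63.9 °C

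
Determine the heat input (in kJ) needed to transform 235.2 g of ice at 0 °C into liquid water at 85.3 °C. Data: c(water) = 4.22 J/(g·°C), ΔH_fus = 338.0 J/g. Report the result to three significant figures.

q1 (melt at 0 °C): 235.2 × 338.0 = 79498 J
q2 (heat water 0.0→85.3 °C): 235.2 × 4.22 × 85.3 = 84664 J
Total: 79498 + 84664 = 164162 J = 164 kJ

q = 164 kJ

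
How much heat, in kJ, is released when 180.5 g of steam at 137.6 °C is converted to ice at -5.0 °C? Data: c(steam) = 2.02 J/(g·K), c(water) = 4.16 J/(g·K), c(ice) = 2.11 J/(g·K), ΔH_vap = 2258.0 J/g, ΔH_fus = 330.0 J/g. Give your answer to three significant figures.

q = 558 kJ

q1 (cool steam 137.6→100 °C): 180.5 × 2.02 × 37.6 = 13709 J
q2 (condense at 100 °C): 180.5 × 2258.0 = 407569 J
q3 (cool water 100→0 °C): 180.5 × 4.16 × 100.0 = 75088 J
q4 (freeze at 0 °C): 180.5 × 330.0 = 59565 J
q5 (cool ice 0→-5.0 °C): 180.5 × 2.11 × 5.0 = 1904 J
Total: 13709 + 407569 + 75088 + 59565 + 1904 = 557835 J = 558 kJ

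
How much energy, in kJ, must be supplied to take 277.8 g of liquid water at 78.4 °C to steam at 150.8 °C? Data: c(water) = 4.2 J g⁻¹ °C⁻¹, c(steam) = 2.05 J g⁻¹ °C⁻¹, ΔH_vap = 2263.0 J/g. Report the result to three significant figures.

q1 (heat water 78.4→100.0 °C): 277.8 × 4.2 × 21.6 = 25202 J
q2 (vaporize at 100 °C): 277.8 × 2263.0 = 628661 J
q3 (heat steam 100.0→150.8 °C): 277.8 × 2.05 × 50.8 = 28930 J
Total: 25202 + 628661 + 28930 = 682793 J = 683 kJ

q = 683 kJ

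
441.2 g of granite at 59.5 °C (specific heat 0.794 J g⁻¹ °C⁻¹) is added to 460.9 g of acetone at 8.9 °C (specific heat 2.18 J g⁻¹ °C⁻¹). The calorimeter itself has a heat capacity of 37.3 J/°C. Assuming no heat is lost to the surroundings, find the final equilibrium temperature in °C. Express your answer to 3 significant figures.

T_f = 21.6 °C

Heat lost by granite = heat gained by acetone + calorimeter.
(441.2)(0.794)(59.5 − T) = [(460.9)(2.18) + 37.3](T − 8.9)
350.3128 (59.5 − T) = 1042.062 (T − 8.9)
20844 − 350.3128 T = 1042.062 T − 9274.4
30118.4 = 1392.3748 T
T = 21.63 °C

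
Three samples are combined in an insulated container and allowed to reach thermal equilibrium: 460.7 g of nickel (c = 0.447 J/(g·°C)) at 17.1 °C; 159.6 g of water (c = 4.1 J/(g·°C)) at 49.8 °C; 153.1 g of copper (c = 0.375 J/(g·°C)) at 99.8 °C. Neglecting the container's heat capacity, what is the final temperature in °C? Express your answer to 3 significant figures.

Σ mᵢcᵢ(T − Tᵢ) = 0  ⇒  T = Σ mᵢcᵢTᵢ / Σ mᵢcᵢ
Σ mᵢcᵢ = 460.7×0.447 + 159.6×4.1 + 153.1×0.375 = 917.7054
Σ mᵢcᵢTᵢ = 205.9329×17.1 + 654.36×49.8 + 57.4125×99.8 = 41838
T = 41838 / 917.7054 = 45.59 °C

T_f = 45.6 °C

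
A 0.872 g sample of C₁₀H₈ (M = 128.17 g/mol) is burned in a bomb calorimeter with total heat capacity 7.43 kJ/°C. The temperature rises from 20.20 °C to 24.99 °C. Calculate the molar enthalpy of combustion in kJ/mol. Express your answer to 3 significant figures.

ΔH = -5230 kJ/mol

ΔT = 24.99 − 20.20 = 4.79 °C
q_cal = C_cal × ΔT = 7.43 × 4.79 = 35.5897 kJ
n = 0.872 / 128.17 = 0.006803 mol
q_rxn = −q_cal = -35.5897 kJ
ΔH = -35.5897 / 0.006803 = -5231 kJ/mol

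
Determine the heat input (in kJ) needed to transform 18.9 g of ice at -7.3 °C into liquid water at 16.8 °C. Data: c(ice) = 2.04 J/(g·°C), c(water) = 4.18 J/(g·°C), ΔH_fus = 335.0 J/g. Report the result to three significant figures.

q1 (heat ice -7.3→0.0 °C): 18.9 × 2.04 × 7.3 = 281 J
q2 (melt at 0 °C): 18.9 × 335.0 = 6332 J
q3 (heat water 0.0→16.8 °C): 18.9 × 4.18 × 16.8 = 1327 J
Total: 281 + 6332 + 1327 = 7940 J = 7.94 kJ

q = 7.94 kJ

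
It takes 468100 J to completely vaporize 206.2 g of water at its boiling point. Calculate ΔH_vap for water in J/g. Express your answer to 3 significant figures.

ΔH_vap = 2270 J/g

ΔH_vap = q / m = 468100 / 206.2 = 2270 J/g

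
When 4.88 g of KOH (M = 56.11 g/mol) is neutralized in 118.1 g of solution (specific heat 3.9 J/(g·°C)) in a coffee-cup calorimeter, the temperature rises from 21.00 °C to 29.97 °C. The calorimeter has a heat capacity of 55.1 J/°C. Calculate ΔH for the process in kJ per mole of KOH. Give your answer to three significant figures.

|ΔT| = |29.97 − 21.00| = 8.97 °C
|q_surr| = (118.1 × 3.9 + 55.1) × 8.97 = 515.69 × 8.97 = 4626 J
n(KOH) = 4.88 / 56.11 = 0.08697 mol
Temperature rose, so q_rxn = −|q_surr| = -4.626 kJ
ΔH = q_rxn / n = -53.19 kJ/mol

ΔH = -53.2 kJ/mol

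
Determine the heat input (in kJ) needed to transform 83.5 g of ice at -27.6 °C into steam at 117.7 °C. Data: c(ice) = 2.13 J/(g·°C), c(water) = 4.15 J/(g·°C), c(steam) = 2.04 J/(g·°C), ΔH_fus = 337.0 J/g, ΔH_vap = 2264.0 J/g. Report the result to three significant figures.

q1 (heat ice -27.6→0.0 °C): 83.5 × 2.13 × 27.6 = 4909 J
q2 (melt at 0 °C): 83.5 × 337.0 = 28140 J
q3 (heat water 0.0→100.0 °C): 83.5 × 4.15 × 100.0 = 34653 J
q4 (vaporize at 100 °C): 83.5 × 2264.0 = 189044 J
q5 (heat steam 100.0→117.7 °C): 83.5 × 2.04 × 17.7 = 3015 J
Total: 4909 + 28140 + 34653 + 189044 + 3015 = 259761 J = 260 kJ

q = 260 kJ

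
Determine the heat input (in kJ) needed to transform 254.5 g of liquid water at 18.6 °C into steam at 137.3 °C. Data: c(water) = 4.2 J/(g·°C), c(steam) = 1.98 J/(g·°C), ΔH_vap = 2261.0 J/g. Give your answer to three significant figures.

q1 (heat water 18.6→100.0 °C): 254.5 × 4.2 × 81.4 = 87008 J
q2 (vaporize at 100 °C): 254.5 × 2261.0 = 575425 J
q3 (heat steam 100.0→137.3 °C): 254.5 × 1.98 × 37.3 = 18796 J
Total: 87008 + 575425 + 18796 = 681229 J = 681 kJ

q = 681 kJ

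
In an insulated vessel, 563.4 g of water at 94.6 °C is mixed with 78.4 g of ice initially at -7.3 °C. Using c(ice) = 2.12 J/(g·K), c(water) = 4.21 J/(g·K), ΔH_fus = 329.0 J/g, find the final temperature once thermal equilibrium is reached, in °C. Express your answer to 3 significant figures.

Heat to bring ice to 0 °C and melt it: q₁ = 78.4×2.12×7.3 + 78.4×329.0 = 27007 J
Heat the water can supply cooling to 0 °C: 563.4×4.21×94.6 = 224383 J > q₁, so all ice melts.
Energy balance: 563.4×4.21×(94.6 − T) = 27007 + 78.4×4.21×(T − 0)
2371.914(94.6 − T) = 27007 + 330.064 T
224383 − 27007 = 2701.978 T
T = 197376 / 2701.978 = 73.049 °C

T_f = 73.0 °C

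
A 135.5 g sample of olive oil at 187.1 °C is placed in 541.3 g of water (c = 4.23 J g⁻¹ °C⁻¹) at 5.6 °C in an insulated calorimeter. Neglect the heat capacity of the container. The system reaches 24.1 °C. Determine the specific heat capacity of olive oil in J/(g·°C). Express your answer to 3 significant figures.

q_gained = (541.3 × 4.23) × (24.1 − 5.6) = 42360 J
q_lost = 135.5 × c × (187.1 − 24.1) = 22086.5 c
Set equal: c = 42360 / 22086.5 = 1.92 J/(g·°C)

c = 1.92 J/(g·°C)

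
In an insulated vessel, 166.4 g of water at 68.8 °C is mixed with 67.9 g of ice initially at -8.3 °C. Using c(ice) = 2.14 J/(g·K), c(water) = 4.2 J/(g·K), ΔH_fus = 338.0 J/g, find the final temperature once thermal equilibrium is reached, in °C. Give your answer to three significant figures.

T_f = 24.3 °C

Heat to bring ice to 0 °C and melt it: q₁ = 67.9×2.14×8.3 + 67.9×338.0 = 24156 J
Heat the water can supply cooling to 0 °C: 166.4×4.2×68.8 = 48082.9 J > q₁, so all ice melts.
Energy balance: 166.4×4.2×(68.8 − T) = 24156 + 67.9×4.2×(T − 0)
698.88(68.8 − T) = 24156 + 285.18 T
48082.9 − 24156 = 984.06 T
T = 23926.9 / 984.06 = 24.31 °C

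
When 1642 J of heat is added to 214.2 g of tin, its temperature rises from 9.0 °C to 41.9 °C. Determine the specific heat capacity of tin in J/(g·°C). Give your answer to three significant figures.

c = 0.233 J/(g·°C)

c = q / (m ΔT) = 1642 / (214.2 × 32.9)
c = 1642 / 7047.18 = 0.233 J/(g·°C)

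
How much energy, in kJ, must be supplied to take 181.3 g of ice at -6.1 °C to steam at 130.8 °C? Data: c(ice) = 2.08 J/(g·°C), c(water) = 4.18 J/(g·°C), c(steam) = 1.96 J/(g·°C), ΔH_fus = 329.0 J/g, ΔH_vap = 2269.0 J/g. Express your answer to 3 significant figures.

q = 560 kJ

q1 (heat ice -6.1→0.0 °C): 181.3 × 2.08 × 6.1 = 2300 J
q2 (melt at 0 °C): 181.3 × 329.0 = 59648 J
q3 (heat water 0.0→100.0 °C): 181.3 × 4.18 × 100.0 = 75783 J
q4 (vaporize at 100 °C): 181.3 × 2269.0 = 411370 J
q5 (heat steam 100.0→130.8 °C): 181.3 × 1.96 × 30.8 = 10945 J
Total: 2300 + 59648 + 75783 + 411370 + 10945 = 560046 J = 560 kJ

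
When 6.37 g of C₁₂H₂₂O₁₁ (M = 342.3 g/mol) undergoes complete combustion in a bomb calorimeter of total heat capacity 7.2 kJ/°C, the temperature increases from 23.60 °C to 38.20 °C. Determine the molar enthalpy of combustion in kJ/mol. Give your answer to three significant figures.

ΔH = -5650 kJ/mol

ΔT = 38.20 − 23.60 = 14.60 °C
q_cal = C_cal × ΔT = 7.2 × 14.60 = 105.12 kJ
n = 6.37 / 342.3 = 0.01861 mol
q_rxn = −q_cal = -105.12 kJ
ΔH = -105.12 / 0.01861 = -5649 kJ/mol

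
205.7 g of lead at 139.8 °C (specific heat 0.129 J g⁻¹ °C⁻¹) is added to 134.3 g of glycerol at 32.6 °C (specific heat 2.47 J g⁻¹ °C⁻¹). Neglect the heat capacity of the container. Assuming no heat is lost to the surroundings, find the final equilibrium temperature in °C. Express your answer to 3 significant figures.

Heat lost by lead = heat gained by glycerol.
(205.7)(0.129)(139.8 − T) = (134.3)(2.47)(T − 32.6)
26.5353 (139.8 − T) = 331.721 (T − 32.6)
3709.6 − 26.5353 T = 331.721 T − 10814
14523.6 = 358.2563 T
T = 40.54 °C

T_f = 40.5 °C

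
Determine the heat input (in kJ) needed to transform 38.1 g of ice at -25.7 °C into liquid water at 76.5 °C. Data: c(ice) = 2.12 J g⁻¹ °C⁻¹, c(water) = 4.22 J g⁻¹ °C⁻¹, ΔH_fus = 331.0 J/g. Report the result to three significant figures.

q1 (heat ice -25.7→0.0 °C): 38.1 × 2.12 × 25.7 = 2076 J
q2 (melt at 0 °C): 38.1 × 331.0 = 12611 J
q3 (heat water 0.0→76.5 °C): 38.1 × 4.22 × 76.5 = 12300 J
Total: 2076 + 12611 + 12300 = 26987 J = 27.0 kJ

q = 27.0 kJ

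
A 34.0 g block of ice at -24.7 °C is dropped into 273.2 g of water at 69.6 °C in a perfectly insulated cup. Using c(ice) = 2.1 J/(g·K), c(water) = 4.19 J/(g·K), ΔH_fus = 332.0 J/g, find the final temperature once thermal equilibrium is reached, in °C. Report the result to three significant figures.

Heat to bring ice to 0 °C and melt it: q₁ = 34.0×2.1×24.7 + 34.0×332.0 = 13052 J
Heat the water can supply cooling to 0 °C: 273.2×4.19×69.6 = 79671.7 J > q₁, so all ice melts.
Energy balance: 273.2×4.19×(69.6 − T) = 13052 + 34.0×4.19×(T − 0)
1144.708(69.6 − T) = 13052 + 142.46 T
79671.7 − 13052 = 1287.168 T
T = 66619.7 / 1287.168 = 51.76 °C

T_f = 51.8 °C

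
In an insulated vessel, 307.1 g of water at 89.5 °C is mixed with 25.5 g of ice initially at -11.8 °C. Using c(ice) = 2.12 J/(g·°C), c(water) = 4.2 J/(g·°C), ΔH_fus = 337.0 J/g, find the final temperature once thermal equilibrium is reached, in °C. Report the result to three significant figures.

Heat to bring ice to 0 °C and melt it: q₁ = 25.5×2.12×11.8 + 25.5×337.0 = 9231.4 J
Heat the water can supply cooling to 0 °C: 307.1×4.2×89.5 = 115439 J > q₁, so all ice melts.
Energy balance: 307.1×4.2×(89.5 − T) = 9231.4 + 25.5×4.2×(T − 0)
1289.82(89.5 − T) = 9231.4 + 107.1 T
115439 − 9231.4 = 1396.92 T
T = 106207.6 / 1396.92 = 76.03 °C

T_f = 76.0 °C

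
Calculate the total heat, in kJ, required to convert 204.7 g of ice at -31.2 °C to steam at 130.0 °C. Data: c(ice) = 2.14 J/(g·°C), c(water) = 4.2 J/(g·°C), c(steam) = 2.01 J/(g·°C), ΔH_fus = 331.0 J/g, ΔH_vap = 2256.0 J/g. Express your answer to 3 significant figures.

q1 (heat ice -31.2→0.0 °C): 204.7 × 2.14 × 31.2 = 13667 J
q2 (melt at 0 °C): 204.7 × 331.0 = 67756 J
q3 (heat water 0.0→100.0 °C): 204.7 × 4.2 × 100.0 = 85974 J
q4 (vaporize at 100 °C): 204.7 × 2256.0 = 461803 J
q5 (heat steam 100.0→130.0 °C): 204.7 × 2.01 × 30.0 = 12343 J
Total: 13667 + 67756 + 85974 + 461803 + 12343 = 641543 J = 642 kJ

q = 642 kJ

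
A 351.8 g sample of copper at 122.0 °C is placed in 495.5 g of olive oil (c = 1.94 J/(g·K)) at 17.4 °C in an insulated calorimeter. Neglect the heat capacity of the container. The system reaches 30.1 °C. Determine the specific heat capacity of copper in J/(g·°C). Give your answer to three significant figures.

q_gained = (495.5 × 1.94) × (30.1 − 17.4) = 12210 J
q_lost = 351.8 × c × (122.0 − 30.1) = 32330.42 c
Set equal: c = 12210 / 32330.42 = 0.378 J/(g·°C)

c = 0.378 J/(g·°C)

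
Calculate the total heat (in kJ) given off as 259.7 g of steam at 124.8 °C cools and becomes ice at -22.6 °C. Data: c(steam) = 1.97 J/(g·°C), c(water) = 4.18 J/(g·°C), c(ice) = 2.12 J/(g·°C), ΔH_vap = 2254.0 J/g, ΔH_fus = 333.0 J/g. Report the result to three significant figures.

q1 (cool steam 124.8→100 °C): 259.7 × 1.97 × 24.8 = 12688 J
q2 (condense at 100 °C): 259.7 × 2254.0 = 585364 J
q3 (cool water 100→0 °C): 259.7 × 4.18 × 100.0 = 108555 J
q4 (freeze at 0 °C): 259.7 × 333.0 = 86480 J
q5 (cool ice 0→-22.6 °C): 259.7 × 2.12 × 22.6 = 12443 J
Total: 12688 + 585364 + 108555 + 86480 + 12443 = 805530 J = 806 kJ

q = 806 kJ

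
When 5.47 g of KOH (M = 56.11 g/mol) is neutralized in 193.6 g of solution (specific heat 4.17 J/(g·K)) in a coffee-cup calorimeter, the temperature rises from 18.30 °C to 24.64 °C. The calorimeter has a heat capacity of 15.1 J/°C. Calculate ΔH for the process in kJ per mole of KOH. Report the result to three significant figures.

ΔH = -53.5 kJ/mol

|ΔT| = |24.64 − 18.30| = 6.34 °C
|q_surr| = (193.6 × 4.17 + 15.1) × 6.34 = 822.412 × 6.34 = 5214 J
n(KOH) = 5.47 / 56.11 = 0.09749 mol
Temperature rose, so q_rxn = −|q_surr| = -5.214 kJ
ΔH = q_rxn / n = -53.48 kJ/mol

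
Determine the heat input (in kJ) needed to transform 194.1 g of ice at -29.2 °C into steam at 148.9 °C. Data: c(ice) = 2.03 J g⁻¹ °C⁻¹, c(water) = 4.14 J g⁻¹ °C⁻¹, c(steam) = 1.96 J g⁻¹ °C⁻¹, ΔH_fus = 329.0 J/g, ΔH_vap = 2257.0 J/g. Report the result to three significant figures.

q1 (heat ice -29.2→0.0 °C): 194.1 × 2.03 × 29.2 = 11505 J
q2 (melt at 0 °C): 194.1 × 329.0 = 63859 J
q3 (heat water 0.0→100.0 °C): 194.1 × 4.14 × 100.0 = 80357 J
q4 (vaporize at 100 °C): 194.1 × 2257.0 = 438084 J
q5 (heat steam 100.0→148.9 °C): 194.1 × 1.96 × 48.9 = 18603 J
Total: 11505 + 63859 + 80357 + 438084 + 18603 = 612408 J = 612 kJ

q = 612 kJ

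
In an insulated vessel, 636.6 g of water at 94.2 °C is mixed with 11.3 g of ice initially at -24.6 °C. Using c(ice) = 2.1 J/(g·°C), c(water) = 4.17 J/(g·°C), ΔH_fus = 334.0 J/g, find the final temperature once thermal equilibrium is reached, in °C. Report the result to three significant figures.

T_f = 90.9 °C

Heat to bring ice to 0 °C and melt it: q₁ = 11.3×2.1×24.6 + 11.3×334.0 = 4358.0 J
Heat the water can supply cooling to 0 °C: 636.6×4.17×94.2 = 250065 J > q₁, so all ice melts.
Energy balance: 636.6×4.17×(94.2 − T) = 4358.0 + 11.3×4.17×(T − 0)
2654.622(94.2 − T) = 4358.0 + 47.121 T
250065 − 4358.0 = 2701.743 T
T = 245707.0 / 2701.743 = 90.94 °C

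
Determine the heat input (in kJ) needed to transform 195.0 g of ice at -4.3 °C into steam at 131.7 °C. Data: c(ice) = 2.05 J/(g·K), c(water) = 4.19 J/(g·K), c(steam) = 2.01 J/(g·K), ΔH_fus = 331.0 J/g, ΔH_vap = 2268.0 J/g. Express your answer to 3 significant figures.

q1 (heat ice -4.3→0.0 °C): 195.0 × 2.05 × 4.3 = 1719 J
q2 (melt at 0 °C): 195.0 × 331.0 = 64545 J
q3 (heat water 0.0→100.0 °C): 195.0 × 4.19 × 100.0 = 81705 J
q4 (vaporize at 100 °C): 195.0 × 2268.0 = 442260 J
q5 (heat steam 100.0→131.7 °C): 195.0 × 2.01 × 31.7 = 12425 J
Total: 1719 + 64545 + 81705 + 442260 + 12425 = 602654 J = 603 kJ

q = 603 kJ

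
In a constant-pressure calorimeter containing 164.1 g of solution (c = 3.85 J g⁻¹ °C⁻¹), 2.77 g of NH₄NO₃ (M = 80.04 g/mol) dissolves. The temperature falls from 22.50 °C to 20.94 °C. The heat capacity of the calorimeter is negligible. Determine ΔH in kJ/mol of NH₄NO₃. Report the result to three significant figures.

|ΔT| = |20.94 − 22.50| = 1.56 °C
|q_surr| = (164.1 × 3.85) × 1.56 = 631.785 × 1.56 = 985.6 J
n(NH₄NO₃) = 2.77 / 80.04 = 0.03461 mol
Temperature fell, so q_rxn = +|q_surr| = 0.9856 kJ
ΔH = q_rxn / n = 28.48 kJ/mol

ΔH = 28.5 kJ/mol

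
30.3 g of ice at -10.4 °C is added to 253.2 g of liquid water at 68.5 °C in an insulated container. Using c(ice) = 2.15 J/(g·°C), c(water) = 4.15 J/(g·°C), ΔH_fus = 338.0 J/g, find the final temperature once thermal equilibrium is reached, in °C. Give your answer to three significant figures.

Heat to bring ice to 0 °C and melt it: q₁ = 30.3×2.15×10.4 + 30.3×338.0 = 10919 J
Heat the water can supply cooling to 0 °C: 253.2×4.15×68.5 = 71978.4 J > q₁, so all ice melts.
Energy balance: 253.2×4.15×(68.5 − T) = 10919 + 30.3×4.15×(T − 0)
1050.78(68.5 − T) = 10919 + 125.745 T
71978.4 − 10919 = 1176.525 T
T = 61059.4 / 1176.525 = 51.90 °C

T_f = 51.9 °C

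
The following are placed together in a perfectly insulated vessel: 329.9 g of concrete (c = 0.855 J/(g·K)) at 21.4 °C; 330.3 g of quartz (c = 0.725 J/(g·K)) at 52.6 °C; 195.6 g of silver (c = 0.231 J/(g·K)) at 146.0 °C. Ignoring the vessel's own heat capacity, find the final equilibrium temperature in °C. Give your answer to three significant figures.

T_f = 44.5 °C

Σ mᵢcᵢ(T − Tᵢ) = 0  ⇒  T = Σ mᵢcᵢTᵢ / Σ mᵢcᵢ
Σ mᵢcᵢ = 329.9×0.855 + 330.3×0.725 + 195.6×0.231 = 566.7156
Σ mᵢcᵢTᵢ = 282.0645×21.4 + 239.4675×52.6 + 45.1836×146.0 = 25229
T = 25229 / 566.7156 = 44.52 °C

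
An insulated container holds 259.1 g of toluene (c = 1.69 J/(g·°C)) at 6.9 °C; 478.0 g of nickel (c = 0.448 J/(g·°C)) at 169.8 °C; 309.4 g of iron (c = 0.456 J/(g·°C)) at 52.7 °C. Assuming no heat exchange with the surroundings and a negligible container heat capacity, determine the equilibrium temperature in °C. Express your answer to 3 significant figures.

Σ mᵢcᵢ(T − Tᵢ) = 0  ⇒  T = Σ mᵢcᵢTᵢ / Σ mᵢcᵢ
Σ mᵢcᵢ = 259.1×1.69 + 478.0×0.448 + 309.4×0.456 = 793.1094
Σ mᵢcᵢTᵢ = 437.879×6.9 + 214.144×169.8 + 141.0864×52.7 = 46818
T = 46818 / 793.1094 = 59.03 °C

T_f = 59.0 °C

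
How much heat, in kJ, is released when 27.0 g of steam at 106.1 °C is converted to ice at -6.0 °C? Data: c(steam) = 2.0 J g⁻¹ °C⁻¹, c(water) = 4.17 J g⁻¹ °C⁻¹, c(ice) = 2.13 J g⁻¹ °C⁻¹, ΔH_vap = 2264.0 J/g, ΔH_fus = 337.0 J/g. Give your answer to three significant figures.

q = 82.2 kJ

q1 (cool steam 106.1→100 °C): 27.0 × 2.0 × 6.1 = 329 J
q2 (condense at 100 °C): 27.0 × 2264.0 = 61128 J
q3 (cool water 100→0 °C): 27.0 × 4.17 × 100.0 = 11259 J
q4 (freeze at 0 °C): 27.0 × 337.0 = 9099 J
q5 (cool ice 0→-6.0 °C): 27.0 × 2.13 × 6.0 = 345 J
Total: 329 + 61128 + 11259 + 9099 + 345 = 82160 J = 82.2 kJ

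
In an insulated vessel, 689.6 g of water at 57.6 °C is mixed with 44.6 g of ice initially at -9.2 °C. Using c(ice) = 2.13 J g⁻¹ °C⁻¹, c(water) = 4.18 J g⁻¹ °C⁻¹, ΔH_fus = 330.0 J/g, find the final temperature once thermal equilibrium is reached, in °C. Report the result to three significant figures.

Heat to bring ice to 0 °C and melt it: q₁ = 44.6×2.13×9.2 + 44.6×330.0 = 15592 J
Heat the water can supply cooling to 0 °C: 689.6×4.18×57.6 = 166034 J > q₁, so all ice melts.
Energy balance: 689.6×4.18×(57.6 − T) = 15592 + 44.6×4.18×(T − 0)
2882.528(57.6 − T) = 15592 + 186.428 T
166034 − 15592 = 3068.956 T
T = 150442 / 3068.956 = 49.02 °C

T_f = 49.0 °C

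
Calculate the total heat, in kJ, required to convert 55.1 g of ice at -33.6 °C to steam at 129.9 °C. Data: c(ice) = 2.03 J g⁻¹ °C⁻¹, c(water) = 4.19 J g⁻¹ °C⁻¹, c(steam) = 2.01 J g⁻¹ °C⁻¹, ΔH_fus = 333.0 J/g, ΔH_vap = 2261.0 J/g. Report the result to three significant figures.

q = 173 kJ

q1 (heat ice -33.6→0.0 °C): 55.1 × 2.03 × 33.6 = 3758 J
q2 (melt at 0 °C): 55.1 × 333.0 = 18348 J
q3 (heat water 0.0→100.0 °C): 55.1 × 4.19 × 100.0 = 23087 J
q4 (vaporize at 100 °C): 55.1 × 2261.0 = 124581 J
q5 (heat steam 100.0→129.9 °C): 55.1 × 2.01 × 29.9 = 3311 J
Total: 3758 + 18348 + 23087 + 124581 + 3311 = 173085 J = 173 kJ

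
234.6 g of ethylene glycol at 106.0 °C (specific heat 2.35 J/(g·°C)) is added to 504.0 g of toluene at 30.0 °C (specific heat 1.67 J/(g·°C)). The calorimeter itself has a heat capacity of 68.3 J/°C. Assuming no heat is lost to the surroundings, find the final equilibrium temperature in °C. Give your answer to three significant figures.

Heat lost by ethylene glycol = heat gained by toluene + calorimeter.
(234.6)(2.35)(106.0 − T) = [(504.0)(1.67) + 68.3](T − 30.0)
551.31 (106.0 − T) = 909.98 (T − 30.0)
58439 − 551.31 T = 909.98 T − 27299
85738 = 1461.29 T
T = 58.67 °C

T_f = 58.7 °C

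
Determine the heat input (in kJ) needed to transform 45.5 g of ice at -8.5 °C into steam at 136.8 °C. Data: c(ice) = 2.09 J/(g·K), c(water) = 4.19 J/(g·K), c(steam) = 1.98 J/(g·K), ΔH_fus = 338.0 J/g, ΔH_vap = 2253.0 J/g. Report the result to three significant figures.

q1 (heat ice -8.5→0.0 °C): 45.5 × 2.09 × 8.5 = 808 J
q2 (melt at 0 °C): 45.5 × 338.0 = 15379 J
q3 (heat water 0.0→100.0 °C): 45.5 × 4.19 × 100.0 = 19065 J
q4 (vaporize at 100 °C): 45.5 × 2253.0 = 102512 J
q5 (heat steam 100.0→136.8 °C): 45.5 × 1.98 × 36.8 = 3315 J
Total: 808 + 15379 + 19065 + 102512 + 3315 = 141079 J = 141 kJ

q = 141 kJ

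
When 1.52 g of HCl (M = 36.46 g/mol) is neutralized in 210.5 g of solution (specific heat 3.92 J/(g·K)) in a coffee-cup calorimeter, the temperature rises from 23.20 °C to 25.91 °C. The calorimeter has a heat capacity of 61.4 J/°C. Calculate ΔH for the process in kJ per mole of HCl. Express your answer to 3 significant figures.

ΔH = -57.6 kJ/mol

|ΔT| = |25.91 − 23.20| = 2.71 °C
|q_surr| = (210.5 × 3.92 + 61.4) × 2.71 = 886.56 × 2.71 = 2403 J
n(HCl) = 1.52 / 36.46 = 0.04169 mol
Temperature rose, so q_rxn = −|q_surr| = -2.403 kJ
ΔH = q_rxn / n = -57.64 kJ/mol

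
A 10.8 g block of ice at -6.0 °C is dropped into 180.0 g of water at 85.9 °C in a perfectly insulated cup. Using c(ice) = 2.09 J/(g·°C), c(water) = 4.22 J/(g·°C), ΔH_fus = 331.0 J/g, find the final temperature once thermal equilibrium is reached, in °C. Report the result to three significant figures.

T_f = 76.4 °C

Heat to bring ice to 0 °C and melt it: q₁ = 10.8×2.09×6.0 + 10.8×331.0 = 3710.2 J
Heat the water can supply cooling to 0 °C: 180.0×4.22×85.9 = 65249.6 J > q₁, so all ice melts.
Energy balance: 180.0×4.22×(85.9 − T) = 3710.2 + 10.8×4.22×(T − 0)
759.6(85.9 − T) = 3710.2 + 45.576 T
65249.6 − 3710.2 = 805.176 T
T = 61539.4 / 805.176 = 76.43 °C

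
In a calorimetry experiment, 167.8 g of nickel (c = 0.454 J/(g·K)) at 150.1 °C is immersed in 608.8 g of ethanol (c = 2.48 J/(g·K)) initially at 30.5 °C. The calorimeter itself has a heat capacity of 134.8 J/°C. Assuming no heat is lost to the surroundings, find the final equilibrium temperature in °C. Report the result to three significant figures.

T_f = 35.8 °C

Heat lost by nickel = heat gained by ethanol + calorimeter.
(167.8)(0.454)(150.1 − T) = [(608.8)(2.48) + 134.8](T − 30.5)
76.1812 (150.1 − T) = 1644.624 (T − 30.5)
11435 − 76.1812 T = 1644.624 T − 50161
61596 = 1720.8052 T
T = 35.79 °C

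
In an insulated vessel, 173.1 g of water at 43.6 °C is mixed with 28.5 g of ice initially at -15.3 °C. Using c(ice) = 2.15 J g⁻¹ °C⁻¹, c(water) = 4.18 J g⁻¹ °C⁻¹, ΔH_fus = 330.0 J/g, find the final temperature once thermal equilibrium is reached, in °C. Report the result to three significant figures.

T_f = 25.2 °C

Heat to bring ice to 0 °C and melt it: q₁ = 28.5×2.15×15.3 + 28.5×330.0 = 10343 J
Heat the water can supply cooling to 0 °C: 173.1×4.18×43.6 = 31547.1 J > q₁, so all ice melts.
Energy balance: 173.1×4.18×(43.6 − T) = 10343 + 28.5×4.18×(T − 0)
723.558(43.6 − T) = 10343 + 119.13 T
31547.1 − 10343 = 842.688 T
T = 21204.1 / 842.688 = 25.16 °C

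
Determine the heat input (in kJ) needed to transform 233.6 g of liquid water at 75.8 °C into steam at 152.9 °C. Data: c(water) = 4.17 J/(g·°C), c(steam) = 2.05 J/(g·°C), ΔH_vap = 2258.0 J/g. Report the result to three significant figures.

q1 (heat water 75.8→100.0 °C): 233.6 × 4.17 × 24.2 = 23574 J
q2 (vaporize at 100 °C): 233.6 × 2258.0 = 527469 J
q3 (heat steam 100.0→152.9 °C): 233.6 × 2.05 × 52.9 = 25333 J
Total: 23574 + 527469 + 25333 = 576376 J = 576 kJ

q = 576 kJ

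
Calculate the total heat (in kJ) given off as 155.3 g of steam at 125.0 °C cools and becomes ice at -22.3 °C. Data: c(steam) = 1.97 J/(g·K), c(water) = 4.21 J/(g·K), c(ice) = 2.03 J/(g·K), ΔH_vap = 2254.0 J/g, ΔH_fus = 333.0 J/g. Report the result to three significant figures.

q = 482 kJ

q1 (cool steam 125.0→100 °C): 155.3 × 1.97 × 25.0 = 7649 J
q2 (condense at 100 °C): 155.3 × 2254.0 = 350046 J
q3 (cool water 100→0 °C): 155.3 × 4.21 × 100.0 = 65381 J
q4 (freeze at 0 °C): 155.3 × 333.0 = 51715 J
q5 (cool ice 0→-22.3 °C): 155.3 × 2.03 × 22.3 = 7030 J
Total: 7649 + 350046 + 65381 + 51715 + 7030 = 481821 J = 482 kJ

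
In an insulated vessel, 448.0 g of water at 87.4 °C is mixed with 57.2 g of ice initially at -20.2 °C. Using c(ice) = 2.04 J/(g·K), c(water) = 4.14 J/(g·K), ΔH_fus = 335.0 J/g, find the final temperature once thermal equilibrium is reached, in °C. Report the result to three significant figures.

T_f = 67.2 °C

Heat to bring ice to 0 °C and melt it: q₁ = 57.2×2.04×20.2 + 57.2×335.0 = 21519 J
Heat the water can supply cooling to 0 °C: 448.0×4.14×87.4 = 162103 J > q₁, so all ice melts.
Energy balance: 448.0×4.14×(87.4 − T) = 21519 + 57.2×4.14×(T − 0)
1854.72(87.4 − T) = 21519 + 236.808 T
162103 − 21519 = 2091.528 T
T = 140584 / 2091.528 = 67.22 °C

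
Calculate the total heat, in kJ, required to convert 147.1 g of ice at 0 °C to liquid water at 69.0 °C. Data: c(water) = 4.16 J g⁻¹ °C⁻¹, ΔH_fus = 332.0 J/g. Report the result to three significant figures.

q1 (melt at 0 °C): 147.1 × 332.0 = 48837 J
q2 (heat water 0.0→69.0 °C): 147.1 × 4.16 × 69.0 = 42224 J
Total: 48837 + 42224 = 91061 J = 91.1 kJ

q = 91.1 kJ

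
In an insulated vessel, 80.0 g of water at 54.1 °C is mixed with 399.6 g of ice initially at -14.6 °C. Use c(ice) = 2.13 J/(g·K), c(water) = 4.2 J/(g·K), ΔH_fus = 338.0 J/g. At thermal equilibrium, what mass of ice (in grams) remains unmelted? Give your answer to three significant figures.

Heat to warm all ice to 0 °C: 399.6×2.13×14.6 = 12427 J
Heat released by water cooling to 0 °C: 80.0×4.2×54.1 = 18178 J
18178 J < 12427 + 399.6×338.0 = 147491.8 J, so not all ice melts; final T = 0 °C.
Heat left for melting: 18178 − 12427 = 5751 J
Mass melted = 5751 / 338.0 = 17.01 g
Ice remaining = 399.6 − 17.01 = 382.59 g

m_ice remaining = 383 g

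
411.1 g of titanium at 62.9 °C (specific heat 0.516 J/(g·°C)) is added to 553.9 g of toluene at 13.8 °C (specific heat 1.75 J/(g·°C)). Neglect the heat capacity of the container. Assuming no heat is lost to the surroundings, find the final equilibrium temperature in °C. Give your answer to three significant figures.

Heat lost by titanium = heat gained by toluene.
(411.1)(0.516)(62.9 − T) = (553.9)(1.75)(T − 13.8)
212.1276 (62.9 − T) = 969.325 (T − 13.8)
13343 − 212.1276 T = 969.325 T − 13377
26720 = 1181.4526 T
T = 22.62 °C

T_f = 22.6 °C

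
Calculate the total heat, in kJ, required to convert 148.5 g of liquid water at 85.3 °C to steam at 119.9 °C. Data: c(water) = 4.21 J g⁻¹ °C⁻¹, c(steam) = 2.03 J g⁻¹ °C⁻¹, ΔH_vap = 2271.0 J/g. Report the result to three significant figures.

q = 352 kJ

q1 (heat water 85.3→100.0 °C): 148.5 × 4.21 × 14.7 = 9190 J
q2 (vaporize at 100 °C): 148.5 × 2271.0 = 337244 J
q3 (heat steam 100.0→119.9 °C): 148.5 × 2.03 × 19.9 = 5999 J
Total: 9190 + 337244 + 5999 = 352433 J = 352 kJ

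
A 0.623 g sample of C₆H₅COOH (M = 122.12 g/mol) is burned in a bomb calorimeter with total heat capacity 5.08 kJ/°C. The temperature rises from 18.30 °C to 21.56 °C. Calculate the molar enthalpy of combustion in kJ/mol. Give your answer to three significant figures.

ΔH = -3250 kJ/mol

ΔT = 21.56 − 18.30 = 3.26 °C
q_cal = C_cal × ΔT = 5.08 × 3.26 = 16.5608 kJ
n = 0.623 / 122.12 = 0.005102 mol
q_rxn = −q_cal = -16.5608 kJ
ΔH = -16.5608 / 0.005102 = -3246 kJ/mol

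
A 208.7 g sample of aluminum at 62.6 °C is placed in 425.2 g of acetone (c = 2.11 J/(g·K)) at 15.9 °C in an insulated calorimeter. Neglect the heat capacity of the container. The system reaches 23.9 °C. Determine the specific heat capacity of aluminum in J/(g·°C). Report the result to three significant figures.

q_gained = (425.2 × 2.11) × (23.9 − 15.9) = 7177 J
q_lost = 208.7 × c × (62.6 − 23.9) = 8076.69 c
Set equal: c = 7177 / 8076.69 = 0.889 J/(g·°C)

c = 0.889 J/(g·°C)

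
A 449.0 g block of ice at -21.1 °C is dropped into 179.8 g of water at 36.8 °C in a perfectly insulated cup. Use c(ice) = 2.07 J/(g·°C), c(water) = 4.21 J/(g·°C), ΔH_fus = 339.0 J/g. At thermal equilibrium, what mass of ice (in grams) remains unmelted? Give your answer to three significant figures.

Heat to warm all ice to 0 °C: 449.0×2.07×21.1 = 19611 J
Heat released by water cooling to 0 °C: 179.8×4.21×36.8 = 27856 J
27856 J < 19611 + 449.0×339.0 = 171822 J, so not all ice melts; final T = 0 °C.
Heat left for melting: 27856 − 19611 = 8245 J
Mass melted = 8245 / 339.0 = 24.32 g
Ice remaining = 449.0 − 24.32 = 424.68 g

m_ice remaining = 425 g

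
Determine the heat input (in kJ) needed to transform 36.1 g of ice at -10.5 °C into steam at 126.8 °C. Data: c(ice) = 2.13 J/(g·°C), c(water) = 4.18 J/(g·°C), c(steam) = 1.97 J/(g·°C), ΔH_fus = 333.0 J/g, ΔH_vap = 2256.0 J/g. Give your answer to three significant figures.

q1 (heat ice -10.5→0.0 °C): 36.1 × 2.13 × 10.5 = 807 J
q2 (melt at 0 °C): 36.1 × 333.0 = 12021 J
q3 (heat water 0.0→100.0 °C): 36.1 × 4.18 × 100.0 = 15090 J
q4 (vaporize at 100 °C): 36.1 × 2256.0 = 81442 J
q5 (heat steam 100.0→126.8 °C): 36.1 × 1.97 × 26.8 = 1906 J
Total: 807 + 12021 + 15090 + 81442 + 1906 = 111266 J = 111 kJ

q = 111 kJ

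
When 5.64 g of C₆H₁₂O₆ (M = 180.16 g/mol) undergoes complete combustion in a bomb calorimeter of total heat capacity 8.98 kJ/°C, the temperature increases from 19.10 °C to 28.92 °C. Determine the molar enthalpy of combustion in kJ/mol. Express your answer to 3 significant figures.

ΔH = -2820 kJ/mol

ΔT = 28.92 − 19.10 = 9.82 °C
q_cal = C_cal × ΔT = 8.98 × 9.82 = 88.1836 kJ
n = 5.64 / 180.16 = 0.03131 mol
q_rxn = −q_cal = -88.1836 kJ
ΔH = -88.1836 / 0.03131 = -2816 kJ/mol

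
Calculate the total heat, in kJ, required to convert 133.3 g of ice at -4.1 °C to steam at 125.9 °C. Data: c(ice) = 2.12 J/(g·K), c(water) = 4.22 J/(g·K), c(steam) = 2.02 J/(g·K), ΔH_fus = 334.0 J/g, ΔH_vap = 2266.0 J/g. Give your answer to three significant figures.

q1 (heat ice -4.1→0.0 °C): 133.3 × 2.12 × 4.1 = 1159 J
q2 (melt at 0 °C): 133.3 × 334.0 = 44522 J
q3 (heat water 0.0→100.0 °C): 133.3 × 4.22 × 100.0 = 56253 J
q4 (vaporize at 100 °C): 133.3 × 2266.0 = 302058 J
q5 (heat steam 100.0→125.9 °C): 133.3 × 2.02 × 25.9 = 6974 J
Total: 1159 + 44522 + 56253 + 302058 + 6974 = 410966 J = 411 kJ

q = 411 kJ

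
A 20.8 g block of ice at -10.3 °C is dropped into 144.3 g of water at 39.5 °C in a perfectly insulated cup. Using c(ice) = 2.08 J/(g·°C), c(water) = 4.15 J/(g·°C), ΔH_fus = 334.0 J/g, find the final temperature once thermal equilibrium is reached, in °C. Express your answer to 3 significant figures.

T_f = 23.7 °C

Heat to bring ice to 0 °C and melt it: q₁ = 20.8×2.08×10.3 + 20.8×334.0 = 7392.8 J
Heat the water can supply cooling to 0 °C: 144.3×4.15×39.5 = 23654.4 J > q₁, so all ice melts.
Energy balance: 144.3×4.15×(39.5 − T) = 7392.8 + 20.8×4.15×(T − 0)
598.845(39.5 − T) = 7392.8 + 86.32 T
23654.4 − 7392.8 = 685.165 T
T = 16261.6 / 685.165 = 23.73 °C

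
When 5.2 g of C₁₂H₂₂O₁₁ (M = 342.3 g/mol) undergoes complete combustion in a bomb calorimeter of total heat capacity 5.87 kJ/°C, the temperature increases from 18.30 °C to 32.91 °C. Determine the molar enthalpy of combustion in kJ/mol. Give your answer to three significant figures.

ΔT = 32.91 − 18.30 = 14.61 °C
q_cal = C_cal × ΔT = 5.87 × 14.61 = 85.7607 kJ
n = 5.2 / 342.3 = 0.01519 mol
q_rxn = −q_cal = -85.7607 kJ
ΔH = -85.7607 / 0.01519 = -5646 kJ/mol

ΔH = -5650 kJ/mol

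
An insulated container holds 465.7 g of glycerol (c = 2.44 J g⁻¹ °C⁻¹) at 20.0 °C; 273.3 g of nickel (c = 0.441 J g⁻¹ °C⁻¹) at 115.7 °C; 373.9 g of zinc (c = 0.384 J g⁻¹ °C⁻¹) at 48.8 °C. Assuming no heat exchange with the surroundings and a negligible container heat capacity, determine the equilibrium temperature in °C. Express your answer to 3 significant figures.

Σ mᵢcᵢ(T − Tᵢ) = 0  ⇒  T = Σ mᵢcᵢTᵢ / Σ mᵢcᵢ
Σ mᵢcᵢ = 465.7×2.44 + 273.3×0.441 + 373.9×0.384 = 1400.4109
Σ mᵢcᵢTᵢ = 1136.308×20.0 + 120.5253×115.7 + 143.5776×48.8 = 43678
T = 43678 / 1400.4109 = 31.19 °C

T_f = 31.2 °C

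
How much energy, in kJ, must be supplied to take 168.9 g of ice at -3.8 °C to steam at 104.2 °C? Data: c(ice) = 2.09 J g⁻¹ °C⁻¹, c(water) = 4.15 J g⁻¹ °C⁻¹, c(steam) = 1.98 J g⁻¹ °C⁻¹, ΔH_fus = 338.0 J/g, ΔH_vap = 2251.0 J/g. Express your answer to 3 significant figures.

q1 (heat ice -3.8→0.0 °C): 168.9 × 2.09 × 3.8 = 1341 J
q2 (melt at 0 °C): 168.9 × 338.0 = 57088 J
q3 (heat water 0.0→100.0 °C): 168.9 × 4.15 × 100.0 = 70094 J
q4 (vaporize at 100 °C): 168.9 × 2251.0 = 380194 J
q5 (heat steam 100.0→104.2 °C): 168.9 × 1.98 × 4.2 = 1405 J
Total: 1341 + 57088 + 70094 + 380194 + 1405 = 510122 J = 510 kJ

q = 510 kJ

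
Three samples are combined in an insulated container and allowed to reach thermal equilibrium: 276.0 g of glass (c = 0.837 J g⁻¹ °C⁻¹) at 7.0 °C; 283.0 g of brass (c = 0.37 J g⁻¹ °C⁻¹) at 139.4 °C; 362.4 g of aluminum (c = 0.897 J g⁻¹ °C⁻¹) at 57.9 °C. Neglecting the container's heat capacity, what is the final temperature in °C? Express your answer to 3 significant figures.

Σ mᵢcᵢ(T − Tᵢ) = 0  ⇒  T = Σ mᵢcᵢTᵢ / Σ mᵢcᵢ
Σ mᵢcᵢ = 276.0×0.837 + 283.0×0.37 + 362.4×0.897 = 660.7948
Σ mᵢcᵢTᵢ = 231.012×7.0 + 104.71×139.4 + 325.0728×57.9 = 35035
T = 35035 / 660.7948 = 53.02 °C

T_f = 53.0 °C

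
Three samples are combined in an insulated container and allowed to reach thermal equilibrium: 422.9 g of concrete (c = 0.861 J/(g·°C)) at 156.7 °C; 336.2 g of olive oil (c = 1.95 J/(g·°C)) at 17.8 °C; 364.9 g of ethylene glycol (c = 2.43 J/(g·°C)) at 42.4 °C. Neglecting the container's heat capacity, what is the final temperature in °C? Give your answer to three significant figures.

Σ mᵢcᵢ(T − Tᵢ) = 0  ⇒  T = Σ mᵢcᵢTᵢ / Σ mᵢcᵢ
Σ mᵢcᵢ = 422.9×0.861 + 336.2×1.95 + 364.9×2.43 = 1906.4139
Σ mᵢcᵢTᵢ = 364.1169×156.7 + 655.59×17.8 + 886.707×42.4 = 106320
T = 106320 / 1906.4139 = 55.77 °C

T_f = 55.8 °C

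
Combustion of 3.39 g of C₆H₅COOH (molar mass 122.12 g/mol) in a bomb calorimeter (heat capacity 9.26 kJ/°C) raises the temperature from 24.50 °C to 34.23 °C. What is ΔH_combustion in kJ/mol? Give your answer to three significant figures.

ΔT = 34.23 − 24.50 = 9.73 °C
q_cal = C_cal × ΔT = 9.26 × 9.73 = 90.0998 kJ
n = 3.39 / 122.12 = 0.02776 mol
q_rxn = −q_cal = -90.0998 kJ
ΔH = -90.0998 / 0.02776 = -3246 kJ/mol

ΔH = -3250 kJ/mol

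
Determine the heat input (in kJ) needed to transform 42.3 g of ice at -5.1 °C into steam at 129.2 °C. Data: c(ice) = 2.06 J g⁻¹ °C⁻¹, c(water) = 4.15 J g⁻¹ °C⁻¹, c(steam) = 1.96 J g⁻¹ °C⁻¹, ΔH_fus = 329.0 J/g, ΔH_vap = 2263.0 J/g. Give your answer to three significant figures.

q1 (heat ice -5.1→0.0 °C): 42.3 × 2.06 × 5.1 = 444 J
q2 (melt at 0 °C): 42.3 × 329.0 = 13917 J
q3 (heat water 0.0→100.0 °C): 42.3 × 4.15 × 100.0 = 17555 J
q4 (vaporize at 100 °C): 42.3 × 2263.0 = 95725 J
q5 (heat steam 100.0→129.2 °C): 42.3 × 1.96 × 29.2 = 2421 J
Total: 444 + 13917 + 17555 + 95725 + 2421 = 130062 J = 130 kJ

q = 130 kJ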